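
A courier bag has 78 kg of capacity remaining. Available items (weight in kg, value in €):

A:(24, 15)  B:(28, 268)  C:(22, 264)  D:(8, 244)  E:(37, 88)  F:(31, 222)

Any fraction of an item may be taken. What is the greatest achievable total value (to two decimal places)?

919.23

Greedy by value/weight ratio, highest first.
Order: D (244/8=30.50) > C (264/22=12.00) > B (268/28=9.57) > F (222/31=7.16) > E (88/37=2.38) > A (15/24=0.62)
Fill: take D (8 @ 244) → take C (22 @ 264) → take B (28 @ 268) → take 20/31 of F → 143.23; 78/78 used.
Total value = 919.23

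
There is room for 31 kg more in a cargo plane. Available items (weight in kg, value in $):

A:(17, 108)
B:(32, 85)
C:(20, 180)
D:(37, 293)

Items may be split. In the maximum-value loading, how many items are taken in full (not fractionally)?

1

Sort by value per unit weight and fill in that order.
Ratios (sorted): C 9.00, D 7.92, A 6.35, B 2.66
take C (20 @ 180); take 11/37 of D → 87.11. Capacity used 31/31.
1 item(s) taken whole; one partial (take 11/37 of D).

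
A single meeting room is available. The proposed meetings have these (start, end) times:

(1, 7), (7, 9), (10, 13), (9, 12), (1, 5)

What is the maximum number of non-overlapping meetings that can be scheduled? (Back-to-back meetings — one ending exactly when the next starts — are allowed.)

By end time: (1,5), (1,7), (7,9), (9,12), (10,13).
Pick (1,5); next start ≥ 5 → (7,9); next start ≥ 9 → (9,12).
Selected 3 meetings.

3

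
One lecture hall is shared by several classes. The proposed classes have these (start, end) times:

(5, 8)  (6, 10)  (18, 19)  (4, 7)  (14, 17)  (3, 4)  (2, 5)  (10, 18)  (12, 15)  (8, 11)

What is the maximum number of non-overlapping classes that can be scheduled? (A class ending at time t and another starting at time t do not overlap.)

5

Sorted by end: (3,4)  (2,5)  (4,7)  (5,8)  (6,10)  (8,11)  (12,15)  (14,17)  (10,18)  (18,19)
take (3,4); skip (2,5); take (4,7); take (8,11); take (12,15); take (18,19).
Selected 5 classes.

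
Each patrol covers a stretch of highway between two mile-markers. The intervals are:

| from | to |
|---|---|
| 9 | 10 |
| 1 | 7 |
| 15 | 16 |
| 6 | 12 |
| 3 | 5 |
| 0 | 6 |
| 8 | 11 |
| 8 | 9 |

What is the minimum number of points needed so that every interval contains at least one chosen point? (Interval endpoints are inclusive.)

3

Sort by right endpoint; whenever an interval is uncovered, place a point at its right end.
Sorted: [3,5] [0,6] [1,7] [8,9] [9,10] [8,11] [6,12] [15,16]
{[3,5],[0,6],[1,7]} hit by 5; {[8,9],[9,10],[8,11],[6,12]} hit by 9; {[15,16]} hit by 16.
Points: 5, 9, 16 (3 total).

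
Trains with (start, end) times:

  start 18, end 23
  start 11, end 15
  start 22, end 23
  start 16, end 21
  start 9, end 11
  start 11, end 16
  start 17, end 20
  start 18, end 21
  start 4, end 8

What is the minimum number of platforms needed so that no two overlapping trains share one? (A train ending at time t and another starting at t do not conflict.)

4

Count concurrent intervals with a sweep; the peak is the room count.
starts: [4, 9, 11, 11, 16, 17, 18, 18, 22]
ends:   [8, 11, 15, 16, 20, 21, 21, 23, 23]
s4→1 e8→0 s9→1 e11→0 s11→1 s11→2 e15→1 e16→0 s16→1 s17→2 s18→3 s18→4  — peak 4.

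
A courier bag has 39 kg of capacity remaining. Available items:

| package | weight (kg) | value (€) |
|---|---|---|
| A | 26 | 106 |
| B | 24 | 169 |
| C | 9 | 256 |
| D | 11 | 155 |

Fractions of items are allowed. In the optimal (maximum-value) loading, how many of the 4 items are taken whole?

Greedy by value/weight ratio, highest first.
Order: C (256/9=28.44) > D (155/11=14.09) > B (169/24=7.04) > A (106/26=4.08)
Fill: take C (9 @ 256) → take D (11 @ 155) → take 19/24 of B → 133.79; 39/39 used.
2 item(s) taken whole; one partial (take 19/24 of B).

2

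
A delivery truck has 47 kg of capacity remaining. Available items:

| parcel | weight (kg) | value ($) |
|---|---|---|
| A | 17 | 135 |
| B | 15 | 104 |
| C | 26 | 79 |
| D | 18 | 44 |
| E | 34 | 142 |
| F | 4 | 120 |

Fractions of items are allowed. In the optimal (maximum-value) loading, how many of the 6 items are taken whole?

Sort by value per unit weight and fill in that order.
Order: F (120/4=30.00) > A (135/17=7.94) > B (104/15=6.93) > E (142/34=4.18) > C (79/26=3.04) > D (44/18=2.44)
Fill: take F (4 @ 120) → take A (17 @ 135) → take B (15 @ 104) → take 11/34 of E → 45.94; 47/47 used.
3 item(s) taken whole; one partial (take 11/34 of E).

3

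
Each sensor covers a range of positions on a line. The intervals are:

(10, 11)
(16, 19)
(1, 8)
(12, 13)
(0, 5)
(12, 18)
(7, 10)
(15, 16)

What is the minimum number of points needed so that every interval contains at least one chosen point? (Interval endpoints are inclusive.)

Sorted: [0,5] [1,8] [7,10] [10,11] [12,13] [15,16] [12,18] [16,19]
{[0,5],[1,8]} hit by 5; {[7,10],[10,11]} hit by 10; {[12,13]} hit by 13; {[15,16],[12,18],[16,19]} hit by 16.
Points: 5, 10, 13, 16 (4 total).

4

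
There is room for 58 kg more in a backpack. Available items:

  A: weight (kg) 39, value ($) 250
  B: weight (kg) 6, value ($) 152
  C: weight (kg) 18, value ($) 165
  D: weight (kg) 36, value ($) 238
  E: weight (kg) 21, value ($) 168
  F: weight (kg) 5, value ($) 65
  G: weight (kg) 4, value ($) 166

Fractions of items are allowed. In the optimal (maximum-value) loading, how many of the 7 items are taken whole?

5

Order: G (166/4=41.50) > B (152/6=25.33) > F (65/5=13.00) > C (165/18=9.17) > E (168/21=8.00) > D (238/36=6.61) > A (250/39=6.41)
Fill: take G (4 @ 166) → take B (6 @ 152) → take F (5 @ 65) → take C (18 @ 165) → take E (21 @ 168) → take 4/36 of D → 26.44; 58/58 used.
5 item(s) taken whole; one partial (take 4/36 of D).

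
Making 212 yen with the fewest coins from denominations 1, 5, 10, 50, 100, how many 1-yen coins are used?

2

212 = 2×100 + 1×10 + 2×1
Count of 1: 2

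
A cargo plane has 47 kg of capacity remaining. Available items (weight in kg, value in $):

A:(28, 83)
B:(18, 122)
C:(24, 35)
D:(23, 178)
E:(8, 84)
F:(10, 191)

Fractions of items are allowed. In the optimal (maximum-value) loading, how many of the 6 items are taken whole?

3

Sort by value per unit weight and fill in that order.
Ratios (sorted): F 19.10, E 10.50, D 7.74, B 6.78, A 2.96, C 1.46
take F (10 @ 191); take E (8 @ 84); take D (23 @ 178); take 6/18 of B → 40.67. Capacity used 47/47.
3 item(s) taken whole; one partial (take 6/18 of B).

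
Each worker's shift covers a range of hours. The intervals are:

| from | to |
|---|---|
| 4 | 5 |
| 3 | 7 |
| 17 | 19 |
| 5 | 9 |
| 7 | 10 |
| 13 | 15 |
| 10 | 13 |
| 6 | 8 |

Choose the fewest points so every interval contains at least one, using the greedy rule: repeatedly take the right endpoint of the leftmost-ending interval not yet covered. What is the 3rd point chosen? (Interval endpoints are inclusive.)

13

Process intervals by earliest right end; each time one isn't hit yet, stab at its right endpoint.
By right end: [4,5]  [3,7]  [6,8]  [5,9]  [7,10]  [10,13]  [13,15]  [17,19]
[4,5] uncovered → point at 5; [6,8] uncovered → point at 8; [10,13] uncovered → point at 13; [17,19] uncovered → point at 19.
Points: 5, 8, 13, 19 (4 total).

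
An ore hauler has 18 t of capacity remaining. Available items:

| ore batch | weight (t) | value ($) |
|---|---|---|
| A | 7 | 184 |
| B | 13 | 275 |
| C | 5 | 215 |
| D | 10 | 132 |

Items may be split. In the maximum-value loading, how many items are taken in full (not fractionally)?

2

Sort by value per unit weight and fill in that order.
Order: C (215/5=43.00) > A (184/7=26.29) > B (275/13=21.15) > D (132/10=13.20)
Fill: take C (5 @ 215) → take A (7 @ 184) → take 6/13 of B → 126.92; 18/18 used.
2 item(s) taken whole; one partial (take 6/13 of B).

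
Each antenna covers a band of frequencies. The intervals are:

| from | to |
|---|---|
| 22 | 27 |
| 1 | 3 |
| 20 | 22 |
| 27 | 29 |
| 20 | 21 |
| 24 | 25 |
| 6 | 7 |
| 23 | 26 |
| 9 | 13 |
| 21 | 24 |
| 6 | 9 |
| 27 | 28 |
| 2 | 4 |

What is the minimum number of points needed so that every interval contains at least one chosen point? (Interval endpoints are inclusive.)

6

By right end: [1,3]  [2,4]  [6,7]  [6,9]  [9,13]  [20,21]  [20,22]  [21,24]  [24,25]  [23,26]  [22,27]  [27,28]  [27,29]
[1,3] uncovered → point at 3; [6,7] uncovered → point at 7; [9,13] uncovered → point at 13; [20,21] uncovered → point at 21; [24,25] uncovered → point at 25; [27,28] uncovered → point at 28.
Points: 3, 7, 13, 21, 25, 28 (6 total).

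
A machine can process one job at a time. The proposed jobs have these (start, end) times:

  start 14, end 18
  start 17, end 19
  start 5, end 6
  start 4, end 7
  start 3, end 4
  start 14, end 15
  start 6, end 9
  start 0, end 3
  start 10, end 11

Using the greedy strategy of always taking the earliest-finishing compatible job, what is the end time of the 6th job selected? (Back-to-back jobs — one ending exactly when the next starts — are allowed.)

Sorted by end: (0,3)  (3,4)  (5,6)  (4,7)  (6,9)  (10,11)  (14,15)  (14,18)  (17,19)
take (0,3); take (3,4); take (5,6); take (6,9); take (10,11); take (14,15); take (17,19).
Selected: (0,3) (3,4) (5,6) (6,9) (10,11) (14,15) (17,19)

15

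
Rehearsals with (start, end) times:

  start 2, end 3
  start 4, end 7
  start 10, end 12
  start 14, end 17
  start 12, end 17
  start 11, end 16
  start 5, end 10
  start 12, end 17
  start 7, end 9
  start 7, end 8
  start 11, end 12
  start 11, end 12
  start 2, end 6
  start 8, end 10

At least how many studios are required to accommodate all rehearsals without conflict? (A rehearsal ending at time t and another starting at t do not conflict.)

4

Count concurrent intervals with a sweep; the peak is the room count.
starts: [2, 2, 4, 5, 7, 7, 8, 10, 11, 11, 11, 12, 12, 14]
ends:   [3, 6, 7, 8, 9, 10, 10, 12, 12, 12, 16, 17, 17, 17]
s2→1 s2→2 e3→1 s4→2 s5→3 e6→2 e7→1 s7→2 s7→3 e8→2 s8→3 e9→2 e10→1 e10→0 s10→1 s11→2 s11→3 s11→4  — peak 4.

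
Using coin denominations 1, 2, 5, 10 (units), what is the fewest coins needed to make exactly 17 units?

17 − 1×10→7 − 1×5→2 − 1×2→0
Total coins = 1 + 1 + 1 = 3

3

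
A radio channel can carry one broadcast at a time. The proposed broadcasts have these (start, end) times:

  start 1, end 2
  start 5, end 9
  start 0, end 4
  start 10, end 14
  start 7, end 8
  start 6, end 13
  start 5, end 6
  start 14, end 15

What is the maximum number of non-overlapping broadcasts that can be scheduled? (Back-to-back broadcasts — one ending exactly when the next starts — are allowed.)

Order by finish time; keep every interval that doesn't clash with the previous kept one.
By end time: (1,2), (0,4), (5,6), (7,8), (5,9), (6,13), (10,14), (14,15).
Pick (1,2); next start ≥ 2 → (5,6); next start ≥ 6 → (7,8); next start ≥ 8 → (10,14); next start ≥ 14 → (14,15).
Selected 5 broadcasts.

5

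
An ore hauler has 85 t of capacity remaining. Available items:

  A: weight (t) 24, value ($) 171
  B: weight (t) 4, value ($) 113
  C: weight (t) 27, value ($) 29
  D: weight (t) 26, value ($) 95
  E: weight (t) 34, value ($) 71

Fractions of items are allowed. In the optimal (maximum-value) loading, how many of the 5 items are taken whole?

Greedy by value/weight ratio, highest first.
Ratios (sorted): B 28.25, A 7.12, D 3.65, E 2.09, C 1.07
take B (4 @ 113); take A (24 @ 171); take D (26 @ 95); take 31/34 of E → 64.74. Capacity used 85/85.
3 item(s) taken whole; one partial (take 31/34 of E).

3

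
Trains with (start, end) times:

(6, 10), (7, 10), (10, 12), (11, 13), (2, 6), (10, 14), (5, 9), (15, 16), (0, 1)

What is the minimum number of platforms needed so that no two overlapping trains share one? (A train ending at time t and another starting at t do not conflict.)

Events (time:±→running): 0:+→1 1:-→0 2:+→1 5:+→2 6:-→1 6:+→2 7:+→3 … peak 3.

3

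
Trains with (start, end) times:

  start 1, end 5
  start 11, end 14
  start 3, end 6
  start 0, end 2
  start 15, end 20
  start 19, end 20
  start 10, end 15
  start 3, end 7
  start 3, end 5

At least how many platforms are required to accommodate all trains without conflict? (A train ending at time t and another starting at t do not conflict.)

4

Count concurrent intervals with a sweep; the peak is the room count.
Events (time:±→running): 0:+→1 1:+→2 2:-→1 3:+→2 3:+→3 3:+→4 … peak 4.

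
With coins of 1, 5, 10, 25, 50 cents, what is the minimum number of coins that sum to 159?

Use the largest denomination that fits, subtract, and repeat.
159 − 3×50→9 − 1×5→4 − 4×1→0
Total coins = 3 + 1 + 4 = 8

8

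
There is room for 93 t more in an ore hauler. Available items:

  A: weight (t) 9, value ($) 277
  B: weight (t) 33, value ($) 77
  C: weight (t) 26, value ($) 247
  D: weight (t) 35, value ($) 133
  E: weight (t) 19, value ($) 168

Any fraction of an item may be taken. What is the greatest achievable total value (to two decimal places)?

834.33

Greedy by value/weight ratio, highest first.
Order: A (277/9=30.78) > C (247/26=9.50) > E (168/19=8.84) > D (133/35=3.80) > B (77/33=2.33)
Fill: take A (9 @ 277) → take C (26 @ 247) → take E (19 @ 168) → take D (35 @ 133) → take 4/33 of B → 9.33; 93/93 used.
Total value = 834.33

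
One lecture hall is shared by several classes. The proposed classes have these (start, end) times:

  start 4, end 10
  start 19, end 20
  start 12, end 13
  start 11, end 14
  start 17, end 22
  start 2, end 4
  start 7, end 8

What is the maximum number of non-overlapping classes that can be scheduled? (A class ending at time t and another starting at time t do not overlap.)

4

Order by finish time; keep every interval that doesn't clash with the previous kept one.
Sorted by end: (2,4)  (7,8)  (4,10)  (12,13)  (11,14)  (19,20)  (17,22)
take (2,4); take (7,8); take (12,13); take (19,20).
Selected 4 classes.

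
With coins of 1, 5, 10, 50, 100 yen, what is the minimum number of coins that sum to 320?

320 = 3×100 + 2×10
Total coins = 3 + 2 = 5

5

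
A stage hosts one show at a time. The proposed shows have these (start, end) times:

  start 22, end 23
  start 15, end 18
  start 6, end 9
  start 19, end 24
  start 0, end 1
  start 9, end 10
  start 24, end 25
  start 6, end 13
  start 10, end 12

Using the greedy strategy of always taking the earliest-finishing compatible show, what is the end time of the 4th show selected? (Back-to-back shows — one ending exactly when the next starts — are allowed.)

12

Sorted by end: (0,1)  (6,9)  (9,10)  (10,12)  (6,13)  (15,18)  (22,23)  (19,24)  (24,25)
take (0,1); take (6,9); take (9,10); take (10,12); skip (6,13); take (15,18); take (22,23); take (24,25).
Selected: (0,1) (6,9) (9,10) (10,12) (15,18) (22,23) (24,25)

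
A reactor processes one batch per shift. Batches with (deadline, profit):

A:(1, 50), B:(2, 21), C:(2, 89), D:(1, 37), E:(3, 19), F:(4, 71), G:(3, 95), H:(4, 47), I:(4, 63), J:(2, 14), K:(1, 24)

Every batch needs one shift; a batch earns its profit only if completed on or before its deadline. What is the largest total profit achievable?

By profit: G(d3,95), C(d2,89), F(d4,71), I(d4,63), A(d1,50), H(d4,47), D(d1,37), K(d1,24), B(d2,21), E(d3,19), J(d2,14)
G→slot 3; C→slot 2; F→slot 4; I→slot 1; A skipped; H skipped; D skipped; K skipped; B skipped; E skipped; J skipped.
Profit = 63 + 89 + 95 + 71 = 318

318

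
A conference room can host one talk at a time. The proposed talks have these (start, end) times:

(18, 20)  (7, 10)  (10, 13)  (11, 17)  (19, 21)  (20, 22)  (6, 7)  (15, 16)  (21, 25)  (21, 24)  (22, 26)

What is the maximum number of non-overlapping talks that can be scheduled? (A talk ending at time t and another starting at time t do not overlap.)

7

Greedy by earliest finish: after sorting by end time, pick each interval compatible with the last pick.
By end time: (6,7), (7,10), (10,13), (15,16), (11,17), (18,20), (19,21), (20,22), (21,24), (21,25), (22,26).
Pick (6,7); next start ≥ 7 → (7,10); next start ≥ 10 → (10,13); next start ≥ 13 → (15,16); next start ≥ 16 → (18,20); next start ≥ 20 → (20,22); next start ≥ 22 → (22,26).
Selected 7 talks.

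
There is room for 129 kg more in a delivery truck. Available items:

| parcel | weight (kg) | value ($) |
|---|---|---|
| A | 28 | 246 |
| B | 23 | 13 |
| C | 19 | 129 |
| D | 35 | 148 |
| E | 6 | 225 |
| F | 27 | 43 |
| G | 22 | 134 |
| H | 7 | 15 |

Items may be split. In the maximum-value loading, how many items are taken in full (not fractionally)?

6

Greedy by value/weight ratio, highest first.
Order: E (225/6=37.50) > A (246/28=8.79) > C (129/19=6.79) > G (134/22=6.09) > D (148/35=4.23) > H (15/7=2.14) > F (43/27=1.59) > B (13/23=0.57)
Fill: take E (6 @ 225) → take A (28 @ 246) → take C (19 @ 129) → take G (22 @ 134) → take D (35 @ 148) → take H (7 @ 15) → take 12/27 of F → 19.11; 129/129 used.
6 item(s) taken whole; one partial (take 12/27 of F).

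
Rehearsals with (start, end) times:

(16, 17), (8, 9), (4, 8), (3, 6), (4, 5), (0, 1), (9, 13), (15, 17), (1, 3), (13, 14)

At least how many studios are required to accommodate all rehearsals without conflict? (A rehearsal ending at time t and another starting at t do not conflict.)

Count concurrent intervals with a sweep; the peak is the room count.
Events (time:±→running): 0:+→1 1:-→0 1:+→1 3:-→0 3:+→1 4:+→2 4:+→3 … peak 3.

3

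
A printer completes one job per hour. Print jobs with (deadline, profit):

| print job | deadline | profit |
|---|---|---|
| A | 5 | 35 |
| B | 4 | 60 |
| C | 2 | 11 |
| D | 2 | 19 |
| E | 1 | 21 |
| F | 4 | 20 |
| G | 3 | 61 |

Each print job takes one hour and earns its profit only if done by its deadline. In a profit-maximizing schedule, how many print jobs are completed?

5

By profit: G(d3,61), B(d4,60), A(d5,35), E(d1,21), F(d4,20), D(d2,19), C(d2,11)
G→slot 3; B→slot 4; A→slot 5; E→slot 1; F→slot 2; D skipped; C skipped.
5 of 7 scheduled.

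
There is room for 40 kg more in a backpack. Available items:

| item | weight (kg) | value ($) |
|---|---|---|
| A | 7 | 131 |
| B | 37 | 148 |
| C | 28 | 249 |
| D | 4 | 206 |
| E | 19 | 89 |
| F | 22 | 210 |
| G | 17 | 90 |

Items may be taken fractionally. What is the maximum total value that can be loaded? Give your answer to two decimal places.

Ratios (sorted): D 51.50, A 18.71, F 9.55, C 8.89, G 5.29, E 4.68, B 4.00
take D (4 @ 206); take A (7 @ 131); take F (22 @ 210); take 7/28 of C → 62.25. Capacity used 40/40.
Total value = 609.25

609.25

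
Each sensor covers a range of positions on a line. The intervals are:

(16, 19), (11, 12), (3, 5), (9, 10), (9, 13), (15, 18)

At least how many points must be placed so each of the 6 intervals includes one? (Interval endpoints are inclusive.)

Process intervals by earliest right end; each time one isn't hit yet, stab at its right endpoint.
Sorted: [3,5] [9,10] [11,12] [9,13] [15,18] [16,19]
{[3,5]} hit by 5; {[9,10]} hit by 10; {[11,12],[9,13]} hit by 12; {[15,18],[16,19]} hit by 18.
Points: 5, 10, 12, 18 (4 total).

4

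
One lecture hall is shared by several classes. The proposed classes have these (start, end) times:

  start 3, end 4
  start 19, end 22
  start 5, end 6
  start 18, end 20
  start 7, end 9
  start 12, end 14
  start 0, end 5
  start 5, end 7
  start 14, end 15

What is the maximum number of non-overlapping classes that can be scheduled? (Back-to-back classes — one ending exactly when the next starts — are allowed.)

6

Sort by end time and greedily take each interval whose start is ≥ the last chosen end.
Sorted by end: (3,4)  (0,5)  (5,6)  (5,7)  (7,9)  (12,14)  (14,15)  (18,20)  (19,22)
take (3,4); take (5,6); take (7,9); take (12,14); take (14,15); take (18,20); skip (19,22).
Selected 6 classes.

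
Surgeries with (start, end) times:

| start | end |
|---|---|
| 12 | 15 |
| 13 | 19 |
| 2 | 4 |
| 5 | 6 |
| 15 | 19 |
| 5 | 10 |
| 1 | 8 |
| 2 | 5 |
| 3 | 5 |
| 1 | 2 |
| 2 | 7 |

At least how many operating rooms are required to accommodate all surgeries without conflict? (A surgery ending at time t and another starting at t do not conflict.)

Count concurrent intervals with a sweep; the peak is the room count.
starts: [1, 1, 2, 2, 2, 3, 5, 5, 12, 13, 15]
ends:   [2, 4, 5, 5, 6, 7, 8, 10, 15, 19, 19]
s1→1 s1→2 e2→1 s2→2 s2→3 s2→4 s3→5  — peak 5.

5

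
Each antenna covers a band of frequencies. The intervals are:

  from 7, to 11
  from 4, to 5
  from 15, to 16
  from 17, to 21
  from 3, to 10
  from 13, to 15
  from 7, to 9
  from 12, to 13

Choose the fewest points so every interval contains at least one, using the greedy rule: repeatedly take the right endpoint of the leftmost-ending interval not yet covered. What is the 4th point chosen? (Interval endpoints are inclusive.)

Sort by right endpoint; whenever an interval is uncovered, place a point at its right end.
Sorted: [4,5] [7,9] [3,10] [7,11] [12,13] [13,15] [15,16] [17,21]
{[4,5]} hit by 5; {[7,9],[3,10],[7,11]} hit by 9; {[12,13],[13,15]} hit by 13; {[15,16]} hit by 16; {[17,21]} hit by 21.
Points: 5, 9, 13, 16, 21 (5 total).

16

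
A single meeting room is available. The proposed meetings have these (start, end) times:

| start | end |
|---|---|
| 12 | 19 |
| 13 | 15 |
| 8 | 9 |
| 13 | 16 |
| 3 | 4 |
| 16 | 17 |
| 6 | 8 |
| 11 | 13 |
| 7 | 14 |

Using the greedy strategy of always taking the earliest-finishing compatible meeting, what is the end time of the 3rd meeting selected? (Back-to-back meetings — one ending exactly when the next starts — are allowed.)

Sorted by end: (3,4)  (6,8)  (8,9)  (11,13)  (7,14)  (13,15)  (13,16)  (16,17)  (12,19)
take (3,4); take (6,8); take (8,9); take (11,13); take (13,15); take (16,17); skip (12,19).
Selected: (3,4) (6,8) (8,9) (11,13) (13,15) (16,17)

9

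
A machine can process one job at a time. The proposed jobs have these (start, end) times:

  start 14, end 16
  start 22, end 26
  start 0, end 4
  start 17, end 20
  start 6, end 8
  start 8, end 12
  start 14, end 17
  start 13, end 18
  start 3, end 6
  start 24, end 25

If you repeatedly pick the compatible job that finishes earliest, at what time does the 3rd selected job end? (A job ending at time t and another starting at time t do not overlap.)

Greedy by earliest finish: after sorting by end time, pick each interval compatible with the last pick.
Sorted by end: (0,4)  (3,6)  (6,8)  (8,12)  (14,16)  (14,17)  (13,18)  (17,20)  (24,25)  (22,26)
take (0,4); take (6,8); take (8,12); take (14,16); take (17,20); take (24,25).
Selected: (0,4) (6,8) (8,12) (14,16) (17,20) (24,25)

12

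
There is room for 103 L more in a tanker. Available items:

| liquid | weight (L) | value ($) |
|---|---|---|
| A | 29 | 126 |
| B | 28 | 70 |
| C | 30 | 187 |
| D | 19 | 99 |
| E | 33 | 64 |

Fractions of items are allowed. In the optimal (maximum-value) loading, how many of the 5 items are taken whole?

Sort by value per unit weight and fill in that order.
Order: C (187/30=6.23) > D (99/19=5.21) > A (126/29=4.34) > B (70/28=2.50) > E (64/33=1.94)
Fill: take C (30 @ 187) → take D (19 @ 99) → take A (29 @ 126) → take 25/28 of B → 62.50; 103/103 used.
3 item(s) taken whole; one partial (take 25/28 of B).

3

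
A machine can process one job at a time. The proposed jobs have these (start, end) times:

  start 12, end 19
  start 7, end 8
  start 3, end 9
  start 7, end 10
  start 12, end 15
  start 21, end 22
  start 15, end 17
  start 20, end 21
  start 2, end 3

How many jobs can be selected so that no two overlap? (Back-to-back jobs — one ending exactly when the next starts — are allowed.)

Sort by end time and greedily take each interval whose start is ≥ the last chosen end.
Sorted by end: (2,3)  (7,8)  (3,9)  (7,10)  (12,15)  (15,17)  (12,19)  (20,21)  (21,22)
take (2,3); take (7,8); skip (3,9); take (12,15); take (15,17); skip (12,19); take (20,21); take (21,22).
Selected 6 jobs.

6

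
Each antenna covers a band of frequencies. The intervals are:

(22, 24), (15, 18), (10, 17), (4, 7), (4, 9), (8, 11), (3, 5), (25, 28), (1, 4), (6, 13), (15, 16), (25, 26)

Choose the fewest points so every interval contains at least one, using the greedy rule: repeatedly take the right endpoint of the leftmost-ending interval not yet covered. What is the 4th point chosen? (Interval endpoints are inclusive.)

Process intervals by earliest right end; each time one isn't hit yet, stab at its right endpoint.
Sorted: [1,4] [3,5] [4,7] [4,9] [8,11] [6,13] [15,16] [10,17] [15,18] [22,24] [25,26] [25,28]
{[1,4],[3,5],[4,7],[4,9]} hit by 4; {[8,11],[6,13]} hit by 11; {[15,16],[10,17],[15,18]} hit by 16; {[22,24]} hit by 24; {[25,26],[25,28]} hit by 26.
Points: 4, 11, 16, 24, 26 (5 total).

24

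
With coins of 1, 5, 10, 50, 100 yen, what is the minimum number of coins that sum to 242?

8

242 = 2×100 + 4×10 + 2×1
Total coins = 2 + 4 + 2 = 8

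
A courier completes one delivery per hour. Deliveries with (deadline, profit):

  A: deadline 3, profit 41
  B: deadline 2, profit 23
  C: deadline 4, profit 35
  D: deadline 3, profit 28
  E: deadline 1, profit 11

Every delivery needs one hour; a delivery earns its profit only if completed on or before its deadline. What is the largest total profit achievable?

Take jobs in profit order; each goes to the latest open slot no later than its deadline.
By profit: A(d3,41), C(d4,35), D(d3,28), B(d2,23), E(d1,11)
A→slot 3; C→slot 4; D→slot 2; B→slot 1; E skipped.
Profit = 23 + 28 + 41 + 35 = 127

127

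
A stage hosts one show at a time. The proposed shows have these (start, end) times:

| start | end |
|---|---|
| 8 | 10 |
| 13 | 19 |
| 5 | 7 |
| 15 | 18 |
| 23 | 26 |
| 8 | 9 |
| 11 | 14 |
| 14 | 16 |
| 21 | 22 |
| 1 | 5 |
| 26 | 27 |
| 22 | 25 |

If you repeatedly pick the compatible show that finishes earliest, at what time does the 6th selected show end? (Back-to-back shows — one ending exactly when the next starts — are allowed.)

Order by finish time; keep every interval that doesn't clash with the previous kept one.
By end time: (1,5), (5,7), (8,9), (8,10), (11,14), (14,16), (15,18), (13,19), (21,22), (22,25), (23,26), (26,27).
Pick (1,5); next start ≥ 5 → (5,7); next start ≥ 7 → (8,9); next start ≥ 9 → (11,14); next start ≥ 14 → (14,16); next start ≥ 16 → (21,22); next start ≥ 22 → (22,25); next start ≥ 25 → (26,27).
Selected: (1,5) (5,7) (8,9) (11,14) (14,16) (21,22) (22,25) (26,27)

22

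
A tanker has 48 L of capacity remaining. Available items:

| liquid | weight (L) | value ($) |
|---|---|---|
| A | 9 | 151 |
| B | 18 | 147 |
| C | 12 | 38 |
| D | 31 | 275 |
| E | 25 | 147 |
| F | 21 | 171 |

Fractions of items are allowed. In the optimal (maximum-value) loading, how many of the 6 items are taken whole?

Ratios (sorted): A 16.78, D 8.87, B 8.17, F 8.14, E 5.88, C 3.17
take A (9 @ 151); take D (31 @ 275); take 8/18 of B → 65.33. Capacity used 48/48.
2 item(s) taken whole; one partial (take 8/18 of B).

2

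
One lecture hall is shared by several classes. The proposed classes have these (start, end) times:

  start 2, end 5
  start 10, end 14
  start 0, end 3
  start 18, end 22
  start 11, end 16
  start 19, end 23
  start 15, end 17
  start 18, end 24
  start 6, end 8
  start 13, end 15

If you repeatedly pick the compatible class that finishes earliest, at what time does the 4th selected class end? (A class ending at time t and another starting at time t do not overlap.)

17

Sorted by end: (0,3)  (2,5)  (6,8)  (10,14)  (13,15)  (11,16)  (15,17)  (18,22)  (19,23)  (18,24)
take (0,3); take (6,8); take (10,14); skip (13,15); take (15,17); take (18,22); skip (18,24).
Selected: (0,3) (6,8) (10,14) (15,17) (18,22)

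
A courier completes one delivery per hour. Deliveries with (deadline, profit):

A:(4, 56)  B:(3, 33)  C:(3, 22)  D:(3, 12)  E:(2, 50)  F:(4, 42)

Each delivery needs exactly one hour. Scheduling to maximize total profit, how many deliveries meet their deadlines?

Take jobs in profit order; each goes to the latest open slot no later than its deadline.
Profit order: A=56 E=50 F=42 B=33 C=22 D=12
Assign: A→slot 4, E→slot 2, F→slot 3, B→slot 1, C skipped, D skipped.
Slots: [1:B] [2:E] [3:F] [4:A]
4 of 6 scheduled.

4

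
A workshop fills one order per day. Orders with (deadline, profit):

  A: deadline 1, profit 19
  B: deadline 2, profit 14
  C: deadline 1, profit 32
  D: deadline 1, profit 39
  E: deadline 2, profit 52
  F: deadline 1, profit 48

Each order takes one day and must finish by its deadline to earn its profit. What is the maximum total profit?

Take jobs in profit order; each goes to the latest open slot no later than its deadline.
Profit order: E=52 F=48 D=39 C=32 A=19 B=14
Assign: E→slot 2, F→slot 1, D skipped, C skipped, A skipped, B skipped.
Slots: [1:F] [2:E]
Profit = 48 + 52 = 100

100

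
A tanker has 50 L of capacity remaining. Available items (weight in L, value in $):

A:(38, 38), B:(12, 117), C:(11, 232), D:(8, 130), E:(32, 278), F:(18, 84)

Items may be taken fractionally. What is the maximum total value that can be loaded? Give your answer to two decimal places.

Greedy by value/weight ratio, highest first.
Order: C (232/11=21.09) > D (130/8=16.25) > B (117/12=9.75) > E (278/32=8.69) > F (84/18=4.67) > A (38/38=1.00)
Fill: take C (11 @ 232) → take D (8 @ 130) → take B (12 @ 117) → take 19/32 of E → 165.06; 50/50 used.
Total value = 644.06

644.06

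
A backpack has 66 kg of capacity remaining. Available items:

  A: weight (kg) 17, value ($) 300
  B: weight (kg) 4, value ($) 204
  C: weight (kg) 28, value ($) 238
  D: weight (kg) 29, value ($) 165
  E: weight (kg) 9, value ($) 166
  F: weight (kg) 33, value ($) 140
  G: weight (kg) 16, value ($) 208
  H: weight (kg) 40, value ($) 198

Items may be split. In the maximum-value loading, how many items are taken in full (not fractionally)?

Greedy by value/weight ratio, highest first.
Ratios (sorted): B 51.00, E 18.44, A 17.65, G 13.00, C 8.50, D 5.69, H 4.95, F 4.24
take B (4 @ 204); take E (9 @ 166); take A (17 @ 300); take G (16 @ 208); take 20/28 of C → 170.00. Capacity used 66/66.
4 item(s) taken whole; one partial (take 20/28 of C).

4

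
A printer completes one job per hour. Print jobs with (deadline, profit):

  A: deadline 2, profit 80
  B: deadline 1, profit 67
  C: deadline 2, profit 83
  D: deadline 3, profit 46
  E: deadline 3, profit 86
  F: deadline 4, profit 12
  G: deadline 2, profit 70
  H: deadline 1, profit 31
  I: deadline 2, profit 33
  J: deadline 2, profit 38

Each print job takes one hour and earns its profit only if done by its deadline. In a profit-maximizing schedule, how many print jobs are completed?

4

Sort by profit descending; place each in the latest free slot ≤ its deadline.
Profit order: E=86 C=83 A=80 G=70 B=67 D=46 J=38 I=33 H=31 F=12
Assign: E→slot 3, C→slot 2, A→slot 1, G skipped, B skipped, D skipped, J skipped, I skipped, H skipped, F→slot 4.
Slots: [1:A] [2:C] [3:E] [4:F]
4 of 10 scheduled.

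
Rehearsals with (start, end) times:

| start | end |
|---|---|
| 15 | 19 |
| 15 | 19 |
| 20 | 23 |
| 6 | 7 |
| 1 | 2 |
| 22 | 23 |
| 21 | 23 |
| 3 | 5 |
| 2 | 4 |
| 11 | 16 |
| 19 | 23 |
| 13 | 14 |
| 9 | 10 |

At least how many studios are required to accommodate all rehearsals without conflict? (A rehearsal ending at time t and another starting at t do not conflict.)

The answer is the maximum number of intervals overlapping at any instant.
starts: [1, 2, 3, 6, 9, 11, 13, 15, 15, 19, 20, 21, 22]
ends:   [2, 4, 5, 7, 10, 14, 16, 19, 19, 23, 23, 23, 23]
s1→1 e2→0 s2→1 s3→2 e4→1 e5→0 s6→1 e7→0 s9→1 e10→0 s11→1 s13→2 e14→1 s15→2 s15→3 e16→2 e19→1 e19→0 s19→1 s20→2 s21→3 s22→4  — peak 4.

4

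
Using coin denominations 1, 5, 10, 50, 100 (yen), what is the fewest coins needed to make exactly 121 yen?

4

121 = 1×100 + 2×10 + 1×1
Total coins = 1 + 2 + 1 = 4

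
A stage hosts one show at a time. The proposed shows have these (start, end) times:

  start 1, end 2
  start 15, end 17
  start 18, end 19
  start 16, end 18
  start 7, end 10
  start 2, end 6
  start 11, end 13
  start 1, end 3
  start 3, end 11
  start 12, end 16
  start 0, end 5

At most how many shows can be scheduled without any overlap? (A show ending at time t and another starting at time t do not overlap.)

By end time: (1,2), (1,3), (0,5), (2,6), (7,10), (3,11), (11,13), (12,16), (15,17), (16,18), (18,19).
Pick (1,2); next start ≥ 2 → (2,6); next start ≥ 6 → (7,10); next start ≥ 10 → (11,13); next start ≥ 13 → (15,17); next start ≥ 17 → (18,19).
Selected 6 shows.

6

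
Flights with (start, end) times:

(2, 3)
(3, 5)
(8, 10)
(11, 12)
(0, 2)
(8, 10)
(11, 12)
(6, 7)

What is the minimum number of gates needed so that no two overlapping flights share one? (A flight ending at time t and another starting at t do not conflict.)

2

Events (time:±→running): 0:+→1 2:-→0 2:+→1 3:-→0 3:+→1 5:-→0 6:+→1 7:-→0 8:+→1 8:+→2 … peak 2.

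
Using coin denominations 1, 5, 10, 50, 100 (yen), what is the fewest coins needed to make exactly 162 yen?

Greedy: take as many of the largest coin as possible, then repeat with the remainder.
162 = 1×100 + 1×50 + 1×10 + 2×1
Total coins = 1 + 1 + 1 + 2 = 5

5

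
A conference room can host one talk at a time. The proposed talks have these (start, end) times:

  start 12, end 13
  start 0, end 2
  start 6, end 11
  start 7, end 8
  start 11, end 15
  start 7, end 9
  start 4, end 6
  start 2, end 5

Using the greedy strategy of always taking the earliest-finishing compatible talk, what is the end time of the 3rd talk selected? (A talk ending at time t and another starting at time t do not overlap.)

8

By end time: (0,2), (2,5), (4,6), (7,8), (7,9), (6,11), (12,13), (11,15).
Pick (0,2); next start ≥ 2 → (2,5); next start ≥ 5 → (7,8); next start ≥ 8 → (12,13).
Selected: (0,2) (2,5) (7,8) (12,13)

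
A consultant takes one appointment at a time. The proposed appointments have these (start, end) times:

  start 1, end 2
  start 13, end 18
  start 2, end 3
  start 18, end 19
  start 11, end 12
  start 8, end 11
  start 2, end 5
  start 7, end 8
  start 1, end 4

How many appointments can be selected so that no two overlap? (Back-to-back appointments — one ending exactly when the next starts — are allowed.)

Order by finish time; keep every interval that doesn't clash with the previous kept one.
By end time: (1,2), (2,3), (1,4), (2,5), (7,8), (8,11), (11,12), (13,18), (18,19).
Pick (1,2); next start ≥ 2 → (2,3); next start ≥ 3 → (7,8); next start ≥ 8 → (8,11); next start ≥ 11 → (11,12); next start ≥ 12 → (13,18); next start ≥ 18 → (18,19).
Selected 7 appointments.

7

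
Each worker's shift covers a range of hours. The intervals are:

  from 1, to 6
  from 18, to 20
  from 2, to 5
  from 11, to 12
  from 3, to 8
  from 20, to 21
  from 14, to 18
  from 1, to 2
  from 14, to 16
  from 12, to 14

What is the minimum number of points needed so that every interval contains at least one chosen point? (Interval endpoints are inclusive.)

Sorted: [1,2] [2,5] [1,6] [3,8] [11,12] [12,14] [14,16] [14,18] [18,20] [20,21]
{[1,2],[2,5],[1,6]} hit by 2; {[3,8]} hit by 8; {[11,12],[12,14]} hit by 12; {[14,16],[14,18]} hit by 16; {[18,20],[20,21]} hit by 20.
Points: 2, 8, 12, 16, 20 (5 total).

5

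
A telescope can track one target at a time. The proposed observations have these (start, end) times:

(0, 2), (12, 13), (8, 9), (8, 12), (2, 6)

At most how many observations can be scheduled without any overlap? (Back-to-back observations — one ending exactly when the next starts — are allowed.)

4

Greedy by earliest finish: after sorting by end time, pick each interval compatible with the last pick.
Sorted by end: (0,2)  (2,6)  (8,9)  (8,12)  (12,13)
take (0,2); take (2,6); take (8,9); take (12,13).
Selected 4 observations.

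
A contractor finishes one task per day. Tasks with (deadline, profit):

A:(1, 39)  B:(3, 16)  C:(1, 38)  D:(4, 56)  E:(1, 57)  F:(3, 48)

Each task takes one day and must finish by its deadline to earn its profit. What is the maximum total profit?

177

Sort by profit descending; place each in the latest free slot ≤ its deadline.
Profit order: E=57 D=56 F=48 A=39 C=38 B=16
Assign: E→slot 1, D→slot 4, F→slot 3, A skipped, C skipped, B→slot 2.
Slots: [1:E] [2:B] [3:F] [4:D]
Profit = 57 + 16 + 48 + 56 = 177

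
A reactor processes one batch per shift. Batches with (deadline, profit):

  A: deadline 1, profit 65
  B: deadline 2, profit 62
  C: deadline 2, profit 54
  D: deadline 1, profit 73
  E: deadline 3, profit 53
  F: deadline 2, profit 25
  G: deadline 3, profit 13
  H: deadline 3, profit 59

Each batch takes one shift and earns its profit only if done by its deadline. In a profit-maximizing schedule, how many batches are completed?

By profit: D(d1,73), A(d1,65), B(d2,62), H(d3,59), C(d2,54), E(d3,53), F(d2,25), G(d3,13)
D→slot 1; A skipped; B→slot 2; H→slot 3; C skipped; E skipped; F skipped; G skipped.
3 of 8 scheduled.

3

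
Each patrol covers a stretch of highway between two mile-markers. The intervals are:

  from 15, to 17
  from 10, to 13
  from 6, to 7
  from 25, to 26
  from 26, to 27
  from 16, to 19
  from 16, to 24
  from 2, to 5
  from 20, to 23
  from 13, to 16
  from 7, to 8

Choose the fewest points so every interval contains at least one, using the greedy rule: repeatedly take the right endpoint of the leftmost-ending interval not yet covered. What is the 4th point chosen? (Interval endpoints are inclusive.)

Sort by right endpoint; whenever an interval is uncovered, place a point at its right end.
Sorted: [2,5] [6,7] [7,8] [10,13] [13,16] [15,17] [16,19] [20,23] [16,24] [25,26] [26,27]
{[2,5]} hit by 5; {[6,7],[7,8]} hit by 7; {[10,13],[13,16]} hit by 13; {[15,17],[16,19]} hit by 17; {[20,23],[16,24]} hit by 23; {[25,26],[26,27]} hit by 26.
Points: 5, 7, 13, 17, 23, 26 (6 total).

17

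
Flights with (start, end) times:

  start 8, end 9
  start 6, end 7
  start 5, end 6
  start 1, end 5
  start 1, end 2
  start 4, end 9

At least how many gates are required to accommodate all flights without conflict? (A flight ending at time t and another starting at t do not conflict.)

2

Events (time:±→running): 1:+→1 1:+→2 … peak 2.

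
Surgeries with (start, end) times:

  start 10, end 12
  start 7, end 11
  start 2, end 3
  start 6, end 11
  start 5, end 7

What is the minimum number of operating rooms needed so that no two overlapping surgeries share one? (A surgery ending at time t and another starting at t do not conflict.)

3

The answer is the maximum number of intervals overlapping at any instant.
Events (time:±→running): 2:+→1 3:-→0 5:+→1 6:+→2 7:-→1 7:+→2 10:+→3 … peak 3.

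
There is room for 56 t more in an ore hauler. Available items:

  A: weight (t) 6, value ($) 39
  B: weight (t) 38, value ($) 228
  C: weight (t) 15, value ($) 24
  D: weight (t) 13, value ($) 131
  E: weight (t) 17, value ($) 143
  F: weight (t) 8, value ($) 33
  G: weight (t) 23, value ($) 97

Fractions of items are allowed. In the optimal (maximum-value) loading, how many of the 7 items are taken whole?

3

Greedy by value/weight ratio, highest first.
Order: D (131/13=10.08) > E (143/17=8.41) > A (39/6=6.50) > B (228/38=6.00) > G (97/23=4.22) > F (33/8=4.12) > C (24/15=1.60)
Fill: take D (13 @ 131) → take E (17 @ 143) → take A (6 @ 39) → take 20/38 of B → 120.00; 56/56 used.
3 item(s) taken whole; one partial (take 20/38 of B).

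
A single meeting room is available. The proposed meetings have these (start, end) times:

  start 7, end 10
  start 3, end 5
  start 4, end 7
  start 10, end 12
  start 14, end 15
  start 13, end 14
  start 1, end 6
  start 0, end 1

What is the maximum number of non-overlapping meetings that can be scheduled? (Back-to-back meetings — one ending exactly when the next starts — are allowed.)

Greedy by earliest finish: after sorting by end time, pick each interval compatible with the last pick.
Sorted by end: (0,1)  (3,5)  (1,6)  (4,7)  (7,10)  (10,12)  (13,14)  (14,15)
take (0,1); take (3,5); skip (1,6); take (7,10); take (10,12); take (13,14); take (14,15).
Selected 6 meetings.

6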